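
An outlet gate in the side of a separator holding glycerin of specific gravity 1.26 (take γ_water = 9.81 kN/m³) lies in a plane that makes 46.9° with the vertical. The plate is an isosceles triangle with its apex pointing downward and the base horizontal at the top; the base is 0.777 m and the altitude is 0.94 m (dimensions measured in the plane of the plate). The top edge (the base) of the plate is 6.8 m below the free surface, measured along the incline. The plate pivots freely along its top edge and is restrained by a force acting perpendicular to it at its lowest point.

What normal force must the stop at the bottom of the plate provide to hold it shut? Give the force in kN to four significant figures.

P ≈ 7.474 kN

γ = 1.26 × 9.81 = 12.3606 kN/m³.
The plate makes 46.9° with the vertical, i.e. θ = 90° − 46.9° = 43.1° to the horizontal. Measuring y along the incline from the free-surface line, vertical depth h = y·sinθ with sinθ = 0.683274.
With the apex down, the centroid sits h/3 = 0.94/3 = 0.313333 m below the base (the top edge), so y_c = 6.8 + 0.313333 = 7.11333 m and h_c = 7.11333 × 0.683274 = 4.86035 m.
A = ½ × 0.777 × 0.94 = 0.36519 m².
Resultant F = γ·h_c·A = 12.3606 × 4.86035 × 0.36519 = 21.9395 kN.
I_c = b·h³/36 = 0.777 × 0.94³/36 = 0.0179268 m⁴.
Centre of pressure: y_p = y_c + I_c/(y_c·A) = 7.11333 + 0.0179268/(7.11333 × 0.36519) = 7.11333 + 0.00690098 = 7.12023 m along the plane.
The resultant acts 0.313333 + 0.00690098 = 0.320234 m (along the plate) below the hinge at the top edge, so the moment about the hinge is M = F × 0.320234 = 21.9395 × 0.320234 = 7.02577 kN·m.
A normal force at the bottom, 0.94 m from the hinge, must supply this moment: P = 7.02577/0.94 = 7.47422 kN.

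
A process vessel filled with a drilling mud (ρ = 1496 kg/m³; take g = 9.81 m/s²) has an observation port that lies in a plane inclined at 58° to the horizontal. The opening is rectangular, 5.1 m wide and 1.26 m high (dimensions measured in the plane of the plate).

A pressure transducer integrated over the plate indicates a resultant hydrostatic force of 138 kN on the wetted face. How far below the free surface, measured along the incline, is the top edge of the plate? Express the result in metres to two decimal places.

y_top ≈ 1.10 m

γ = ρg = 1496 × 9.81 / 1000 = 14.67576 kN/m³.
A = 5.1 × 1.26 = 6.426 m².
From F = γ·h_c·A, the centroid depth is h_c = 138/(14.67576 × 6.426) = 1.46331 m.
Let θ = 58° be the plate's angle to the horizontal; measure y along the incline from where the plane meets the free surface. Vertical depth h = y·sinθ with sinθ = 0.848048.
Along the incline, y_c = h_c/sinθ = 1.46331/0.848048 = 1.7255 m.
The centroid lies 1.26/2 = 0.63 m below the top edge, so the top edge sits at y_top = 1.7255 − 0.63 = 1.0955 m along the incline.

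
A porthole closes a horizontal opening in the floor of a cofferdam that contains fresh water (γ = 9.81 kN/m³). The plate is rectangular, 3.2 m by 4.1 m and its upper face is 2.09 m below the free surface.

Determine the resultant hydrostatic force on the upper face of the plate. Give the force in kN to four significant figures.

γ = 9.81 kN/m³.
The plate is horizontal, so pressure is uniform at p = γ·h = 9.81 × 2.09 = 20.5029 kN/m².
A = 3.2 × 4.1 = 13.12 m².
F = p·A = 20.5029 × 13.12 = 268.998 kN.

F ≈ 269.0 kN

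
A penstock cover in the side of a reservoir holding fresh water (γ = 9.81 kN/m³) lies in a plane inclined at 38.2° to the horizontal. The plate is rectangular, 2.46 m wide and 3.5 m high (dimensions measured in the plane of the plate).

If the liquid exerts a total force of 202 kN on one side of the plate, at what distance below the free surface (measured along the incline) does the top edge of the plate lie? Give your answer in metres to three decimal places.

y_top ≈ 2.117 m

γ = 9.81 kN/m³.
A = 2.46 × 3.5 = 8.61 m².
From F = γ·h_c·A, the centroid depth is h_c = 202/(9.81 × 8.61) = 2.39155 m.
Let θ = 38.2° be the plate's angle to the horizontal; measure y along the incline from where the plane meets the free surface. Vertical depth h = y·sinθ with sinθ = 0.618408.
Along the incline, y_c = h_c/sinθ = 2.39155/0.618408 = 3.86727 m.
The centroid lies 3.5/2 = 1.75 m below the top edge, so the top edge sits at y_top = 3.86727 − 1.75 = 2.11727 m along the incline.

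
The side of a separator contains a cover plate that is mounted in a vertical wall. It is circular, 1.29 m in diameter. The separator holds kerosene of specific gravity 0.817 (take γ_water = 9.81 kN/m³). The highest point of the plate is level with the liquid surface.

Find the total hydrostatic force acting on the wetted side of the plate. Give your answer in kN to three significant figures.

F ≈ 6.76 kN

γ = 0.817 × 9.81 = 8.01477 kN/m³.
The centroid is at the centre, 0.645 m below the top of the plate, so the centroid depth is h_c = 0.645 m.
A = π(0.645)² = 1.30698 m².
Resultant F = γ·h_c·A = 8.01477 × 0.645 × 1.30698 = 6.75647 kN.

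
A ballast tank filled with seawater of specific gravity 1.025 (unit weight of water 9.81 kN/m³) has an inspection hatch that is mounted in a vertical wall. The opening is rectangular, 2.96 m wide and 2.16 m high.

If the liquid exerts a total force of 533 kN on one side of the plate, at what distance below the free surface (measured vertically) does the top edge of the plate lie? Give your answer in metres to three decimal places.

γ = 1.025 × 9.81 = 10.05525 kN/m³.
A = 2.96 × 2.16 = 6.3936 m².
From F = γ·h_c·A, the centroid depth is h_c = 533/(10.05525 × 6.3936) = 8.29066 m.
The centroid lies 2.16/2 = 1.08 m below the top edge, so the top edge sits at h_top = 8.29066 − 1.08 = 7.21066 m below the surface.

d_top ≈ 7.211 m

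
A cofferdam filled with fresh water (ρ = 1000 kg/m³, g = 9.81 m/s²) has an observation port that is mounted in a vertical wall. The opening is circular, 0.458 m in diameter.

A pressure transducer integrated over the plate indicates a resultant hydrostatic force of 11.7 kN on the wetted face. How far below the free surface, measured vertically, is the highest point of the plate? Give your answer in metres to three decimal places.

d_top ≈ 7.010 m

γ = ρg = 1000 × 9.81 = 9810 N/m³ = 9.81 kN/m³.
A = π(0.229)² = 0.164748 m².
From F = γ·h_c·A, the centroid depth is h_c = 11.7/(9.81 × 0.164748) = 7.2393 m.
The centroid is at the centre, 0.229 m below the top of the plate, so the highest point sits at h_top = 7.2393 − 0.229 = 7.0103 m below the surface.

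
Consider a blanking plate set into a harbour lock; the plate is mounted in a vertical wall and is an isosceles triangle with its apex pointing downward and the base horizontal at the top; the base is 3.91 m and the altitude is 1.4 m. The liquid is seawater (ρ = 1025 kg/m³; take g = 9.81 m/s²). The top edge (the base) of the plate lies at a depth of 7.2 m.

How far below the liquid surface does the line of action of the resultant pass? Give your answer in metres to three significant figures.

h_p = 7.68 m

γ = ρg = 1025 × 9.81 / 1000 = 10.05525 kN/m³.
With the apex down, the centroid sits h/3 = 1.4/3 = 0.466667 m below the base (the top edge), so the centroid depth is h_c = 7.2 + 0.466667 = 7.66667 m.
A = ½ × 3.91 × 1.4 = 2.737 m².
Resultant F = γ·h_c·A = 10.05525 × 7.66667 × 2.737 = 210.996 kN.
I_c = b·h³/36 = 3.91 × 1.4³/36 = 0.298029 m⁴.
Centre of pressure: y_p = y_c + I_c/(y_c·A) = 7.66667 + 0.298029/(7.66667 × 2.737) = 7.66667 + 0.0142029 = 7.68087 m along the plane.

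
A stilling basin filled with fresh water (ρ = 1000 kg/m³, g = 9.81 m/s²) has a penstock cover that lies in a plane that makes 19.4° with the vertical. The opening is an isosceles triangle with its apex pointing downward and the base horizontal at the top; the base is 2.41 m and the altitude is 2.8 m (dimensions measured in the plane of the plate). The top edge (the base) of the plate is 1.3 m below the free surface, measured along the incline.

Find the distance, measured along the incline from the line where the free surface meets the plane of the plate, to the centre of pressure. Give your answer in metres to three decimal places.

γ = ρg = 1000 × 9.81 = 9810 N/m³ = 9.81 kN/m³.
The plate makes 19.4° with the vertical, i.e. θ = 90° − 19.4° = 70.6° to the horizontal. Measuring y along the incline from the free-surface line, vertical depth h = y·sinθ with sinθ = 0.943223.
With the apex down, the centroid sits h/3 = 2.8/3 = 0.933333 m below the base (the top edge), so y_c = 1.3 + 0.933333 = 2.23333 m and h_c = 2.23333 × 0.943223 = 2.10653 m.
A = ½ × 2.41 × 2.8 = 3.374 m².
Resultant F = γ·h_c·A = 9.81 × 2.10653 × 3.374 = 69.7239 kN.
I_c = b·h³/36 = 2.41 × 2.8³/36 = 1.46956 m⁴.
Centre of pressure: y_p = y_c + I_c/(y_c·A) = 2.23333 + 1.46956/(2.23333 × 3.374) = 2.23333 + 0.195025 = 2.42835 m along the plane.

y_p = 2.428 m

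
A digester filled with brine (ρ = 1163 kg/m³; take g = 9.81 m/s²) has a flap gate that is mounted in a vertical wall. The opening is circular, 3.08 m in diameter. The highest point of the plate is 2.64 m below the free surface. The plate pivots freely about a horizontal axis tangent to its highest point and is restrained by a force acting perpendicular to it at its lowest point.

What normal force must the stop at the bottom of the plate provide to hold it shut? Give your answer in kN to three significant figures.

γ = ρg = 1163 × 9.81 / 1000 = 11.40903 kN/m³.
The centroid is at the centre, 1.54 m below the top of the plate, so the centroid depth is h_c = 2.64 + 1.54 = 4.18 m.
A = π(1.54)² = 7.4506 m².
Resultant F = γ·h_c·A = 11.40903 × 4.18 × 7.4506 = 355.317 kN.
I_c = πr⁴/4 = π × 1.54⁴/4 = 4.41746 m⁴.
Centre of pressure: y_p = y_c + I_c/(y_c·A) = 4.18 + 4.41746/(4.18 × 7.4506) = 4.18 + 0.141842 = 4.32184 m along the plane.
The resultant acts 1.54 + 0.141842 = 1.68184 m (along the plate) below the hinge at the top edge, so the moment about the hinge is M = F × 1.68184 = 355.317 × 1.68184 = 597.586 kN·m.
A normal force at the bottom, 3.08 m from the hinge, must supply this moment: P = 597.586/3.08 = 194.021 kN.

P ≈ 194 kN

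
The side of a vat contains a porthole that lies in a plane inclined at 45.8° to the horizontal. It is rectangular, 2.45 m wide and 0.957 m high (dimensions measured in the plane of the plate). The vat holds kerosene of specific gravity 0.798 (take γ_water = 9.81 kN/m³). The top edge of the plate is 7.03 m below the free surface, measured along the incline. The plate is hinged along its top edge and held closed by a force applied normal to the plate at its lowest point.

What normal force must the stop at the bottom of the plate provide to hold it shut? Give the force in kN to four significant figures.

P ≈ 50.45 kN

γ = 0.798 × 9.81 = 7.82838 kN/m³.
Let θ = 45.8° be the plate's angle to the horizontal; measure y along the incline from where the plane meets the free surface. Vertical depth h = y·sinθ with sinθ = 0.716911.
The centroid lies 0.957/2 = 0.4785 m below the top edge, so y_c = 7.03 + 0.4785 = 7.5085 m and h_c = 7.5085 × 0.716911 = 5.38293 m.
A = 2.45 × 0.957 = 2.34465 m².
Resultant F = γ·h_c·A = 7.82838 × 5.38293 × 2.34465 = 98.8027 kN.
I_c = b·h³/12 = 2.45 × 0.957³/12 = 0.178945 m⁴.
Centre of pressure: y_p = y_c + I_c/(y_c·A) = 7.5085 + 0.178945/(7.5085 × 2.34465) = 7.5085 + 0.0101646 = 7.51866 m along the plane.
The resultant acts 0.4785 + 0.0101646 = 0.488665 m (along the plate) below the hinge at the top edge, so the moment about the hinge is M = F × 0.488665 = 98.8027 × 0.488665 = 48.2814 kN·m.
A normal force at the bottom, 0.957 m from the hinge, must supply this moment: P = 48.2814/0.957 = 50.4508 kN.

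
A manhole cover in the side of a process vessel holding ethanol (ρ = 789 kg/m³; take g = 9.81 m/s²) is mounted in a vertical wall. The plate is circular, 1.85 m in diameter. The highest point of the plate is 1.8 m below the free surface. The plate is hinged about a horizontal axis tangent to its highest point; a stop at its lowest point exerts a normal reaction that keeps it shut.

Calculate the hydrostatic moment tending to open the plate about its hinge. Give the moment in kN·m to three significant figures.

γ = ρg = 789 × 9.81 / 1000 = 7.74009 kN/m³.
The centroid is at the centre, 0.925 m below the top of the plate, so the centroid depth is h_c = 1.8 + 0.925 = 2.725 m.
A = π(0.925)² = 2.68803 m².
Resultant F = γ·h_c·A = 7.74009 × 2.725 × 2.68803 = 56.6952 kN.
I_c = πr⁴/4 = π × 0.925⁴/4 = 0.574985 m⁴.
Centre of pressure: y_p = y_c + I_c/(y_c·A) = 2.725 + 0.574985/(2.725 × 2.68803) = 2.725 + 0.0784975 = 2.8035 m along the plane.
The resultant acts 0.925 + 0.0784975 = 1.0035 m (along the plate) below the hinge at the top edge, so the moment about the hinge is M = F × 1.0035 = 56.6952 × 1.0035 = 56.8936 kN·m.

M ≈ 56.9 kN·m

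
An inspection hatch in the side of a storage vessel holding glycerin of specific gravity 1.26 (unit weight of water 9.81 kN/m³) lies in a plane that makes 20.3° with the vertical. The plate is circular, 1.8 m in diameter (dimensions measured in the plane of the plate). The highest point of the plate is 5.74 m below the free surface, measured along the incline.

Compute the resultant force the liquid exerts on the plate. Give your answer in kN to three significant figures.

γ = 1.26 × 9.81 = 12.3606 kN/m³.
The plate makes 20.3° with the vertical, i.e. θ = 90° − 20.3° = 69.7° to the horizontal. Measuring y along the incline from the free-surface line, vertical depth h = y·sinθ with sinθ = 0.937889.
The centroid is at the centre, 0.9 m below the top of the plate, so y_c = 5.74 + 0.9 = 6.64 m and h_c = 6.64 × 0.937889 = 6.22758 m.
A = π(0.9)² = 2.54469 m².
Resultant F = γ·h_c·A = 12.3606 × 6.22758 × 2.54469 = 195.882 kN.

F ≈ 196 kN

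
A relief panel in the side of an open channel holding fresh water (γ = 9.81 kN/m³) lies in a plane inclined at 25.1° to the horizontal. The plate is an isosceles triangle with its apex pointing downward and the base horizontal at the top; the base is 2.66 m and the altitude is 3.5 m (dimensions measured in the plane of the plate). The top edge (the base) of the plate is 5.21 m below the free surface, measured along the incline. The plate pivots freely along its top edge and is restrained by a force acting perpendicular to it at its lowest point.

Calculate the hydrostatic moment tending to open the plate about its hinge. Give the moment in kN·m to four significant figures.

M ≈ 157.3 kN·m

γ = 9.81 kN/m³.
Let θ = 25.1° be the plate's angle to the horizontal; measure y along the incline from where the plane meets the free surface. Vertical depth h = y·sinθ with sinθ = 0.424199.
With the apex down, the centroid sits h/3 = 3.5/3 = 1.16667 m below the base (the top edge), so y_c = 5.21 + 1.16667 = 6.37667 m and h_c = 6.37667 × 0.424199 = 2.70498 m.
A = ½ × 2.66 × 3.5 = 4.655 m².
Resultant F = γ·h_c·A = 9.81 × 2.70498 × 4.655 = 123.524 kN.
I_c = b·h³/36 = 2.66 × 3.5³/36 = 3.16799 m⁴.
Centre of pressure: y_p = y_c + I_c/(y_c·A) = 6.37667 + 3.16799/(6.37667 × 4.655) = 6.37667 + 0.106726 = 6.4834 m along the plane.
The resultant acts 1.16667 + 0.106726 = 1.2734 m (along the plate) below the hinge at the top edge, so the moment about the hinge is M = F × 1.2734 = 123.524 × 1.2734 = 157.295 kN·m.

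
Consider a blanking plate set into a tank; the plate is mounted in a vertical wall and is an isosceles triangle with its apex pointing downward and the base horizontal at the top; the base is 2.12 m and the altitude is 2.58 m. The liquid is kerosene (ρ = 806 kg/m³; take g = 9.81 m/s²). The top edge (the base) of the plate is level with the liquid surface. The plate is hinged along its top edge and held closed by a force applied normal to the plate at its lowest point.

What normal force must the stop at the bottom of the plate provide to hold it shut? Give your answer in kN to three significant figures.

P ≈ 9.30 kN

γ = ρg = 806 × 9.81 / 1000 = 7.90686 kN/m³.
With the apex down, the centroid sits h/3 = 2.58/3 = 0.86 m below the base (the top edge), so the centroid depth is h_c = 0.86 m.
A = ½ × 2.12 × 2.58 = 2.7348 m².
Resultant F = γ·h_c·A = 7.90686 × 0.86 × 2.7348 = 18.5964 kN.
I_c = b·h³/36 = 2.12 × 2.58³/36 = 1.01133 m⁴.
Centre of pressure: y_p = y_c + I_c/(y_c·A) = 0.86 + 1.01133/(0.86 × 2.7348) = 0.86 + 0.43 = 1.29 m along the plane.
The resultant acts 0.86 + 0.43 = 1.29 m (along the plate) below the hinge at the top edge, so the moment about the hinge is M = F × 1.29 = 18.5964 × 1.29 = 23.9894 kN·m.
A normal force at the bottom, 2.58 m from the hinge, must supply this moment: P = 23.9894/2.58 = 9.29822 kN.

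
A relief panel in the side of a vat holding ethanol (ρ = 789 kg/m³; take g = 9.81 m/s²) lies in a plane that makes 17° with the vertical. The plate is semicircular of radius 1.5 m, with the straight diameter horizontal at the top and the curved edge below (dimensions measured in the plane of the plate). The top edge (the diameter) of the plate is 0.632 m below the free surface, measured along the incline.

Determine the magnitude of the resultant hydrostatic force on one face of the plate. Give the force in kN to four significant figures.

F ≈ 33.19 kN

γ = ρg = 789 × 9.81 / 1000 = 7.74009 kN/m³.
The plate makes 17° with the vertical, i.e. θ = 90° − 17° = 73° to the horizontal. Measuring y along the incline from the free-surface line, vertical depth h = y·sinθ with sinθ = 0.956305.
The centroid of a semicircle lies 4r/(3π) = 0.63662 m from the diameter, here below the top edge, so y_c = 0.632 + 0.63662 = 1.26862 m and h_c = 1.26862 × 0.956305 = 1.21319 m.
A = πr²/2 = π × 1.5²/2 = 3.53429 m².
Resultant F = γ·h_c·A = 7.74009 × 1.21319 × 3.53429 = 33.1877 kN.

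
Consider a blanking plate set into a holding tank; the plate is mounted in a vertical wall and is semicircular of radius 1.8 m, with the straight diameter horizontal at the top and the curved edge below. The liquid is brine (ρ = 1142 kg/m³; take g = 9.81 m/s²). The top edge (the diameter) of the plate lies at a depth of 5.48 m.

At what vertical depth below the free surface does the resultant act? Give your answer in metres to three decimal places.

h_p = 6.280 m

γ = ρg = 1142 × 9.81 / 1000 = 11.20302 kN/m³.
The centroid of a semicircle lies 4r/(3π) = 0.763944 m from the diameter, here below the top edge, so the centroid depth is h_c = 5.48 + 0.763944 = 6.24394 m.
A = πr²/2 = π × 1.8²/2 = 5.08938 m².
Resultant F = γ·h_c·A = 11.20302 × 6.24394 × 5.08938 = 356.007 kN.
I_c = (π/8 − 8/(9π))·r⁴ = 0.109757 × 1.8⁴ = 1.15219 m⁴.
Centre of pressure: y_p = y_c + I_c/(y_c·A) = 6.24394 + 1.15219/(6.24394 × 5.08938) = 6.24394 + 0.0362577 = 6.2802 m along the plane.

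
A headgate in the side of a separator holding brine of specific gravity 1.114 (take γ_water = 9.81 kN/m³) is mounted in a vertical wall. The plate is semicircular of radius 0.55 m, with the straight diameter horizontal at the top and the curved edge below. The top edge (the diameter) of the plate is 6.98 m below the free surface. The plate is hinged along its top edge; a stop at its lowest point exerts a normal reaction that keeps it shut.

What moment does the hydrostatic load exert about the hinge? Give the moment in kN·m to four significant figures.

M ≈ 8.853 kN·m

γ = 1.114 × 9.81 = 10.92834 kN/m³.
The centroid of a semicircle lies 4r/(3π) = 0.233427 m from the diameter, here below the top edge, so the centroid depth is h_c = 6.98 + 0.233427 = 7.21343 m.
A = πr²/2 = π × 0.55²/2 = 0.475166 m².
Resultant F = γ·h_c·A = 10.92834 × 7.21343 × 0.475166 = 37.4577 kN.
I_c = (π/8 − 8/(9π))·r⁴ = 0.109757 × 0.55⁴ = 0.0100435 m⁴.
Centre of pressure: y_p = y_c + I_c/(y_c·A) = 7.21343 + 0.0100435/(7.21343 × 0.475166) = 7.21343 + 0.0029302 = 7.21636 m along the plane.
The resultant acts 0.233427 + 0.0029302 = 0.236357 m (along the plate) below the hinge at the top edge, so the moment about the hinge is M = F × 0.236357 = 37.4577 × 0.236357 = 8.85339 kN·m.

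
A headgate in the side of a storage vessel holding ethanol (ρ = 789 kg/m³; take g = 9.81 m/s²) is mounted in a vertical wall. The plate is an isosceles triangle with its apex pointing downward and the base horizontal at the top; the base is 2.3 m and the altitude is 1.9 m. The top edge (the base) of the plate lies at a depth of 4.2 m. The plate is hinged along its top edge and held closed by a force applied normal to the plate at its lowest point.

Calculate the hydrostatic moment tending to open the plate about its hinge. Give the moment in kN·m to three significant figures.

M ≈ 55.2 kN·m

γ = ρg = 789 × 9.81 / 1000 = 7.74009 kN/m³.
With the apex down, the centroid sits h/3 = 1.9/3 = 0.633333 m below the base (the top edge), so the centroid depth is h_c = 4.2 + 0.633333 = 4.83333 m.
A = ½ × 2.3 × 1.9 = 2.185 m².
Resultant F = γ·h_c·A = 7.74009 × 4.83333 × 2.185 = 81.7417 kN.
I_c = b·h³/36 = 2.3 × 1.9³/36 = 0.438214 m⁴.
Centre of pressure: y_p = y_c + I_c/(y_c·A) = 4.83333 + 0.438214/(4.83333 × 2.185) = 4.83333 + 0.0414943 = 4.87482 m along the plane.
The resultant acts 0.633333 + 0.0414943 = 0.674827 m (along the plate) below the hinge at the top edge, so the moment about the hinge is M = F × 0.674827 = 81.7417 × 0.674827 = 55.1615 kN·m.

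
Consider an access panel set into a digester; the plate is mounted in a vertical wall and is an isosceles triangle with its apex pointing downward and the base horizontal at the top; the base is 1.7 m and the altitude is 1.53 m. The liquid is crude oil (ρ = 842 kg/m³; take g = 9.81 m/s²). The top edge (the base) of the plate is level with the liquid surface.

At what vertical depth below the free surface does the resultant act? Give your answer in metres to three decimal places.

h_p = 0.765 m

γ = ρg = 842 × 9.81 / 1000 = 8.26002 kN/m³.
With the apex down, the centroid sits h/3 = 1.53/3 = 0.51 m below the base (the top edge), so the centroid depth is h_c = 0.51 m.
A = ½ × 1.7 × 1.53 = 1.3005 m².
Resultant F = γ·h_c·A = 8.26002 × 0.51 × 1.3005 = 5.4785 kN.
I_c = b·h³/36 = 1.7 × 1.53³/36 = 0.16913 m⁴.
Centre of pressure: y_p = y_c + I_c/(y_c·A) = 0.51 + 0.16913/(0.51 × 1.3005) = 0.51 + 0.255 = 0.765 m along the plane.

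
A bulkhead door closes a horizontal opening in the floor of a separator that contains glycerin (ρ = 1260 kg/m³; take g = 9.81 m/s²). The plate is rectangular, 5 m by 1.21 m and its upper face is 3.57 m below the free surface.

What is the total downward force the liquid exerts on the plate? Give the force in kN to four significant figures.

γ = ρg = 1260 × 9.81 / 1000 = 12.3606 kN/m³.
The plate is horizontal, so pressure is uniform at p = γ·h = 12.3606 × 3.57 = 44.1273 kN/m².
A = 5 × 1.21 = 6.05 m².
F = p·A = 44.1273 × 6.05 = 266.97 kN.

F ≈ 267.0 kN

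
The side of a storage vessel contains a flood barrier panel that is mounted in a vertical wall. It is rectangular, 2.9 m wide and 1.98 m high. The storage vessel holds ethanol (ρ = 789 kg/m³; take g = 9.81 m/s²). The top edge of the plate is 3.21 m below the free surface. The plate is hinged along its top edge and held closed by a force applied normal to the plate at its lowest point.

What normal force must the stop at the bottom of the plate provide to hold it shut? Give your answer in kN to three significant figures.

P ≈ 101 kN

γ = ρg = 789 × 9.81 / 1000 = 7.74009 kN/m³.
The centroid lies 1.98/2 = 0.99 m below the top edge, so the centroid depth is h_c = 3.21 + 0.99 = 4.2 m.
A = 2.9 × 1.98 = 5.742 m².
Resultant F = γ·h_c·A = 7.74009 × 4.2 × 5.742 = 186.663 kN.
I_c = b·h³/12 = 2.9 × 1.98³/12 = 1.87591 m⁴.
Centre of pressure: y_p = y_c + I_c/(y_c·A) = 4.2 + 1.87591/(4.2 × 5.742) = 4.2 + 0.0777857 = 4.27779 m along the plane.
The resultant acts 0.99 + 0.0777857 = 1.06779 m (along the plate) below the hinge at the top edge, so the moment about the hinge is M = F × 1.06779 = 186.663 × 1.06779 = 199.317 kN·m.
A normal force at the bottom, 1.98 m from the hinge, must supply this moment: P = 199.317/1.98 = 100.665 kN.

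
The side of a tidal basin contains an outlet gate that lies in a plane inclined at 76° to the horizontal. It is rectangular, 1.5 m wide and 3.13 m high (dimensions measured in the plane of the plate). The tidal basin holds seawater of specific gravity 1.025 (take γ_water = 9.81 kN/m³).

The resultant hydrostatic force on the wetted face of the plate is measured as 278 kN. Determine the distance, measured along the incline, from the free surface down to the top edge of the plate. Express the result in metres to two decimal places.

γ = 1.025 × 9.81 = 10.05525 kN/m³.
A = 1.5 × 3.13 = 4.695 m².
From F = γ·h_c·A, the centroid depth is h_c = 278/(10.05525 × 4.695) = 5.88866 m.
Let θ = 76° be the plate's angle to the horizontal; measure y along the incline from where the plane meets the free surface. Vertical depth h = y·sinθ with sinθ = 0.970296.
Along the incline, y_c = h_c/sinθ = 5.88866/0.970296 = 6.06893 m.
The centroid lies 3.13/2 = 1.565 m below the top edge, so the top edge sits at y_top = 6.06893 − 1.565 = 4.50393 m along the incline.

y_top ≈ 4.50 m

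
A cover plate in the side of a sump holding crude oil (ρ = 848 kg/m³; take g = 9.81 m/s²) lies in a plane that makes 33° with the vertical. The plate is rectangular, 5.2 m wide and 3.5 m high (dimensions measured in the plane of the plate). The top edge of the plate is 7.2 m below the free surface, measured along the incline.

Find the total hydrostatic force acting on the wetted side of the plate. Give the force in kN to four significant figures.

F ≈ 1136 kN

γ = ρg = 848 × 9.81 / 1000 = 8.31888 kN/m³.
The plate makes 33° with the vertical, i.e. θ = 90° − 33° = 57° to the horizontal. Measuring y along the incline from the free-surface line, vertical depth h = y·sinθ with sinθ = 0.838671.
The centroid lies 3.5/2 = 1.75 m below the top edge, so y_c = 7.2 + 1.75 = 8.95 m and h_c = 8.95 × 0.838671 = 7.50611 m.
A = 5.2 × 3.5 = 18.2 m².
Resultant F = γ·h_c·A = 8.31888 × 7.50611 × 18.2 = 1136.45 kN.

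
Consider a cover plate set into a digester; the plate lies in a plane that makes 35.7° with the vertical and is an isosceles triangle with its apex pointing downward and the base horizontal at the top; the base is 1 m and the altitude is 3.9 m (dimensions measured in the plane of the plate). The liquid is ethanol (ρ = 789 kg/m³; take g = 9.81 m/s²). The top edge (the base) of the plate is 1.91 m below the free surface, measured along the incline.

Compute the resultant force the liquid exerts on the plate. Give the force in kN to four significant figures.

F ≈ 39.34 kN

γ = ρg = 789 × 9.81 / 1000 = 7.74009 kN/m³.
The plate makes 35.7° with the vertical, i.e. θ = 90° − 35.7° = 54.3° to the horizontal. Measuring y along the incline from the free-surface line, vertical depth h = y·sinθ with sinθ = 0.812084.
With the apex down, the centroid sits h/3 = 3.9/3 = 1.3 m below the base (the top edge), so y_c = 1.91 + 1.3 = 3.21 m and h_c = 3.21 × 0.812084 = 2.60679 m.
A = ½ × 1 × 3.9 = 1.95 m².
Resultant F = γ·h_c·A = 7.74009 × 2.60679 × 1.95 = 39.3447 kN.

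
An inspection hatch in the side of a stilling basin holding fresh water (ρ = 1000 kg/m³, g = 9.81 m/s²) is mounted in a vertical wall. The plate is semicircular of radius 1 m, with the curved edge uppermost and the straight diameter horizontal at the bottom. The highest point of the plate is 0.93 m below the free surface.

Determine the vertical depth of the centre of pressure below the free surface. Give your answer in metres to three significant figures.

h_p = 1.55 m

γ = ρg = 1000 × 9.81 = 9810 N/m³ = 9.81 kN/m³.
The centroid lies 4r/(3π) = 0.424413 m above the diameter, so r − 4r/(3π) = 1 − 0.424413 = 0.575587 m below the topmost point, so the centroid depth is h_c = 0.93 + 0.575587 = 1.50559 m.
A = πr²/2 = π × 1²/2 = 1.5708 m².
Resultant F = γ·h_c·A = 9.81 × 1.50559 × 1.5708 = 23.2005 kN.
I_c = (π/8 − 8/(9π))·r⁴ = 0.109757 × 1⁴ = 0.109757 m⁴.
Centre of pressure: y_p = y_c + I_c/(y_c·A) = 1.50559 + 0.109757/(1.50559 × 1.5708) = 1.50559 + 0.0464093 = 1.552 m along the plane.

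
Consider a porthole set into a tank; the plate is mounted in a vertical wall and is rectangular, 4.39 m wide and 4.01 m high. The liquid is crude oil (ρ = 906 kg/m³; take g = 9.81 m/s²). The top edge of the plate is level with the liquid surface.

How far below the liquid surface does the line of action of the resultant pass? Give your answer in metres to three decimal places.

γ = ρg = 906 × 9.81 / 1000 = 8.88786 kN/m³.
The centroid lies 4.01/2 = 2.005 m below the top edge, so the centroid depth is h_c = 2.005 m.
A = 4.39 × 4.01 = 17.6039 m².
Resultant F = γ·h_c·A = 8.88786 × 2.005 × 17.6039 = 313.704 kN.
I_c = b·h³/12 = 4.39 × 4.01³/12 = 23.5894 m⁴.
Centre of pressure: y_p = y_c + I_c/(y_c·A) = 2.005 + 23.5894/(2.005 × 17.6039) = 2.005 + 0.668334 = 2.67333 m along the plane.

h_p = 2.673 m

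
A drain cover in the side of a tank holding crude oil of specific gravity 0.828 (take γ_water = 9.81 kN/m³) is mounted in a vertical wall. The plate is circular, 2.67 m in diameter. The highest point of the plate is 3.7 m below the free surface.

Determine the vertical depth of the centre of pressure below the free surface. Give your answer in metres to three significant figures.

h_p = 5.12 m

γ = 0.828 × 9.81 = 8.12268 kN/m³.
The centroid is at the centre, 1.335 m below the top of the plate, so the centroid depth is h_c = 3.7 + 1.335 = 5.035 m.
A = π(1.335)² = 5.59902 m².
Resultant F = γ·h_c·A = 8.12268 × 5.035 × 5.59902 = 228.987 kN.
I_c = πr⁴/4 = π × 1.335⁴/4 = 2.49468 m⁴.
Centre of pressure: y_p = y_c + I_c/(y_c·A) = 5.035 + 2.49468/(5.035 × 5.59902) = 5.035 + 0.0884919 = 5.12349 m along the plane.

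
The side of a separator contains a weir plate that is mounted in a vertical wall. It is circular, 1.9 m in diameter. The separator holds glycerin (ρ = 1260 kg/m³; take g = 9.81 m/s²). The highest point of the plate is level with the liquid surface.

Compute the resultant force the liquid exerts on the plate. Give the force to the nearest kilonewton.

F ≈ 33 kN

γ = ρg = 1260 × 9.81 / 1000 = 12.3606 kN/m³.
The centroid is at the centre, 0.95 m below the top of the plate, so the centroid depth is h_c = 0.95 m.
A = π(0.95)² = 2.83529 m².
Resultant F = γ·h_c·A = 12.3606 × 0.95 × 2.83529 = 33.2936 kN.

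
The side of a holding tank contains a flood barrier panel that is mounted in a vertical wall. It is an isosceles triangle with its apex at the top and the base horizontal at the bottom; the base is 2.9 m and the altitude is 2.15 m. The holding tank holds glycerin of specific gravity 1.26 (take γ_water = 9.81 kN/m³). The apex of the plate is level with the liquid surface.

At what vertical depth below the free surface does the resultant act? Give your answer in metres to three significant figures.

γ = 1.26 × 9.81 = 12.3606 kN/m³.
With the apex up, the centroid sits 2h/3 = 2 × 2.15/3 = 1.43333 m below the apex, so the centroid depth is h_c = 1.43333 m.
A = ½ × 2.9 × 2.15 = 3.1175 m².
Resultant F = γ·h_c·A = 12.3606 × 1.43333 × 3.1175 = 55.2322 kN.
I_c = b·h³/36 = 2.9 × 2.15³/36 = 0.800591 m⁴.
Centre of pressure: y_p = y_c + I_c/(y_c·A) = 1.43333 + 0.800591/(1.43333 × 3.1175) = 1.43333 + 0.179167 = 1.6125 m along the plane.

h_p = 1.61 m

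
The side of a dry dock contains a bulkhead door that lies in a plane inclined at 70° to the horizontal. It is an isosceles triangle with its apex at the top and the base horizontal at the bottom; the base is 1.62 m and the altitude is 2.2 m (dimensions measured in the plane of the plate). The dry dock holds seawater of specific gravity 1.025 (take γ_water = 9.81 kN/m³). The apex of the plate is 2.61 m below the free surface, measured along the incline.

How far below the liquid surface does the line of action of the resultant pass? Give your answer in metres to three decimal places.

γ = 1.025 × 9.81 = 10.05525 kN/m³.
Let θ = 70° be the plate's angle to the horizontal; measure y along the incline from where the plane meets the free surface. Vertical depth h = y·sinθ with sinθ = 0.939693.
With the apex up, the centroid sits 2h/3 = 2 × 2.2/3 = 1.46667 m below the apex, so y_c = 2.61 + 1.46667 = 4.07667 m and h_c = 4.07667 × 0.939693 = 3.83082 m.
A = ½ × 1.62 × 2.2 = 1.782 m².
Resultant F = γ·h_c·A = 10.05525 × 3.83082 × 1.782 = 68.6424 kN.
I_c = b·h³/36 = 1.62 × 2.2³/36 = 0.47916 m⁴.
Centre of pressure: y_p = y_c + I_c/(y_c·A) = 4.07667 + 0.47916/(4.07667 × 1.782) = 4.07667 + 0.065958 = 4.14263 m along the plane.
Vertically, h_p = y_p·sinθ = 4.14263 × 0.939693 = 3.8928 m.

h_p = 3.893 m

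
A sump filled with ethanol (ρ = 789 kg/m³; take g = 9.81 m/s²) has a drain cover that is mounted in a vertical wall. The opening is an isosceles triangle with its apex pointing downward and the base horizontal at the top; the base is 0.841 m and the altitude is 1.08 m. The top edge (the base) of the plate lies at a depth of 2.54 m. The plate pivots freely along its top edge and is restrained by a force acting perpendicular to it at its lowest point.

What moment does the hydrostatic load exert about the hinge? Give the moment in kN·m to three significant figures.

γ = ρg = 789 × 9.81 / 1000 = 7.74009 kN/m³.
With the apex down, the centroid sits h/3 = 1.08/3 = 0.36 m below the base (the top edge), so the centroid depth is h_c = 2.54 + 0.36 = 2.9 m.
A = ½ × 0.841 × 1.08 = 0.45414 m².
Resultant F = γ·h_c·A = 7.74009 × 2.9 × 0.45414 = 10.1937 kN.
I_c = b·h³/36 = 0.841 × 1.08³/36 = 0.0294283 m⁴.
Centre of pressure: y_p = y_c + I_c/(y_c·A) = 2.9 + 0.0294283/(2.9 × 0.45414) = 2.9 + 0.0223448 = 2.92234 m along the plane.
The resultant acts 0.36 + 0.0223448 = 0.382345 m (along the plate) below the hinge at the top edge, so the moment about the hinge is M = F × 0.382345 = 10.1937 × 0.382345 = 3.89751 kN·m.

M ≈ 3.90 kN·m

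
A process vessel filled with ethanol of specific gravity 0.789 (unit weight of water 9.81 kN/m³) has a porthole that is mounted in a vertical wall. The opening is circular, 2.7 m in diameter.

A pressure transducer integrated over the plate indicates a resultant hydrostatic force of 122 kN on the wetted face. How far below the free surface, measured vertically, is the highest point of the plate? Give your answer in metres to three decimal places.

d_top ≈ 1.403 m

γ = 0.789 × 9.81 = 7.74009 kN/m³.
A = π(1.35)² = 5.72555 m².
From F = γ·h_c·A, the centroid depth is h_c = 122/(7.74009 × 5.72555) = 2.75294 m.
The centroid is at the centre, 1.35 m below the top of the plate, so the highest point sits at h_top = 2.75294 − 1.35 = 1.40294 m below the surface.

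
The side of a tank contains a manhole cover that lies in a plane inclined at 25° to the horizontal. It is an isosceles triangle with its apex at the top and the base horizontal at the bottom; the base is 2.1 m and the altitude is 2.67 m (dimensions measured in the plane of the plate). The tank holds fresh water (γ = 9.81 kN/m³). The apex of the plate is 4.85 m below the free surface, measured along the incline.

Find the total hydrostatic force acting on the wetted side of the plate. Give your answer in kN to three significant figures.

F ≈ 77.1 kN

γ = 9.81 kN/m³.
Let θ = 25° be the plate's angle to the horizontal; measure y along the incline from where the plane meets the free surface. Vertical depth h = y·sinθ with sinθ = 0.422618.
With the apex up, the centroid sits 2h/3 = 2 × 2.67/3 = 1.78 m below the apex, so y_c = 4.85 + 1.78 = 6.63 m and h_c = 6.63 × 0.422618 = 2.80196 m.
A = ½ × 2.1 × 2.67 = 2.8035 m².
Resultant F = γ·h_c·A = 9.81 × 2.80196 × 2.8035 = 77.0604 kN.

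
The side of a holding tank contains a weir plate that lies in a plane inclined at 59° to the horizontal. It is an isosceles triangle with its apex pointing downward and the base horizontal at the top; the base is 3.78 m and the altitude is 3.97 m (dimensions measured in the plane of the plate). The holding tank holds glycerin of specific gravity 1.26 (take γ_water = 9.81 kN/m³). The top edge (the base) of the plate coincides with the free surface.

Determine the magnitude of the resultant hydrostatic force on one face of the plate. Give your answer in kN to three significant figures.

F ≈ 105 kN

γ = 1.26 × 9.81 = 12.3606 kN/m³.
Let θ = 59° be the plate's angle to the horizontal; measure y along the incline from where the plane meets the free surface. Vertical depth h = y·sinθ with sinθ = 0.857167.
With the apex down, the centroid sits h/3 = 3.97/3 = 1.32333 m below the base (the top edge), so y_c = 1.32333 m and h_c = 1.32333 × 0.857167 = 1.13431 m.
A = ½ × 3.78 × 3.97 = 7.5033 m².
Resultant F = γ·h_c·A = 12.3606 × 1.13431 × 7.5033 = 105.202 kN.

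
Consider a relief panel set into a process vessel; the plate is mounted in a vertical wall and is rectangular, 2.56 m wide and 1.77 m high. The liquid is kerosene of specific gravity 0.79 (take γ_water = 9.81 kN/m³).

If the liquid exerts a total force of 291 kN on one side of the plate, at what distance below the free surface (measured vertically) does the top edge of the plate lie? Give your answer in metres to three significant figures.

d_top ≈ 7.40 m

γ = 0.79 × 9.81 = 7.7499 kN/m³.
A = 2.56 × 1.77 = 4.5312 m².
From F = γ·h_c·A, the centroid depth is h_c = 291/(7.7499 × 4.5312) = 8.28674 m.
The centroid lies 1.77/2 = 0.885 m below the top edge, so the top edge sits at h_top = 8.28674 − 0.885 = 7.40174 m below the surface.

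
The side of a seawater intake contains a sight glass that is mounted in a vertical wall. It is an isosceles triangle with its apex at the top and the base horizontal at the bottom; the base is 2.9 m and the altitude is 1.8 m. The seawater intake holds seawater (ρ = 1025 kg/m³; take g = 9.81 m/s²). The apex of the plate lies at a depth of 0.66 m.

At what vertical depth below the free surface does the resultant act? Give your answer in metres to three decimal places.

h_p = 1.957 m

γ = ρg = 1025 × 9.81 / 1000 = 10.05525 kN/m³.
With the apex up, the centroid sits 2h/3 = 2 × 1.8/3 = 1.2 m below the apex, so the centroid depth is h_c = 0.66 + 1.2 = 1.86 m.
A = ½ × 2.9 × 1.8 = 2.61 m².
Resultant F = γ·h_c·A = 10.05525 × 1.86 × 2.61 = 48.8142 kN.
I_c = b·h³/36 = 2.9 × 1.8³/36 = 0.4698 m⁴.
Centre of pressure: y_p = y_c + I_c/(y_c·A) = 1.86 + 0.4698/(1.86 × 2.61) = 1.86 + 0.0967742 = 1.95677 m along the plane.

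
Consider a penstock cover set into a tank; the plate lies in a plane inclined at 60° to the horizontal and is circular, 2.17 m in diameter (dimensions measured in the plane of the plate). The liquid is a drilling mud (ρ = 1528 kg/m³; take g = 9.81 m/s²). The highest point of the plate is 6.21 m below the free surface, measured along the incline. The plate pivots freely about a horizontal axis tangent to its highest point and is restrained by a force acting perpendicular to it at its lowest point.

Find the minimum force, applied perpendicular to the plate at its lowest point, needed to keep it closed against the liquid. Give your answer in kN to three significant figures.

P ≈ 182 kN

γ = ρg = 1528 × 9.81 / 1000 = 14.98968 kN/m³.
Let θ = 60° be the plate's angle to the horizontal; measure y along the incline from where the plane meets the free surface. Vertical depth h = y·sinθ with sinθ = 0.866025.
The centroid is at the centre, 1.085 m below the top of the plate, so y_c = 6.21 + 1.085 = 7.295 m and h_c = 7.295 × 0.866025 = 6.31765 m.
A = π(1.085)² = 3.69836 m².
Resultant F = γ·h_c·A = 14.98968 × 6.31765 × 3.69836 = 350.233 kN.
I_c = πr⁴/4 = π × 1.085⁴/4 = 1.08845 m⁴.
Centre of pressure: y_p = y_c + I_c/(y_c·A) = 7.295 + 1.08845/(7.295 × 3.69836) = 7.295 + 0.0403435 = 7.33534 m along the plane.
The resultant acts 1.085 + 0.0403435 = 1.12534 m (along the plate) below the hinge at the top edge, so the moment about the hinge is M = F × 1.12534 = 350.233 × 1.12534 = 394.131 kN·m.
A normal force at the bottom, 2.17 m from the hinge, must supply this moment: P = 394.131/2.17 = 181.627 kN.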